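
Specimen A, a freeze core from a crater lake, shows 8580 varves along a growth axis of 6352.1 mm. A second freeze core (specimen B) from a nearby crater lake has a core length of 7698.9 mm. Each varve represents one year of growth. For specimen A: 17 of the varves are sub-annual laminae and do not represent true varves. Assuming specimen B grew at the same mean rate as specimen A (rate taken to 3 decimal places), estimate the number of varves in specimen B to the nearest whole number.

Specimen A: true varve count = 8580 − 17 = 8563.
A: Extension rate ≈ 6352.1 / 8563 = 0.742 mm per year.
Specimen B: 7698.9 mm / 0.742 mm per year = 10375.88 years ≈ 10376 varves.

10376 varves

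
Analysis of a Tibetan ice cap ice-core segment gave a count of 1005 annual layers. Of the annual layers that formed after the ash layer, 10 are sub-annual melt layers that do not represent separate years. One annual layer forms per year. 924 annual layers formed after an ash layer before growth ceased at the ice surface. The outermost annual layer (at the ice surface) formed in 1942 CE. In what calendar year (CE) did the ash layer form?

There are 924 annual layers younger than the ash layer.
924 − 10 false = 914 true annual layers after the ash layer.
Counting back 914 years from 1942 CE places the ash layer in 1942 − 914 = 1028 CE.

1028 CE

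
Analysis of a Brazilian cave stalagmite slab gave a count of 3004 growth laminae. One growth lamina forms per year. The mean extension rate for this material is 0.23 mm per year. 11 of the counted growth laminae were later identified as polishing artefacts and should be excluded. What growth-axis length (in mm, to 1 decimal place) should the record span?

688.4 mm

After corrections the count is 3004 − 11 = 2993 growth laminae.
Length ≈ 0.23 × 2993 = 688.4 mm.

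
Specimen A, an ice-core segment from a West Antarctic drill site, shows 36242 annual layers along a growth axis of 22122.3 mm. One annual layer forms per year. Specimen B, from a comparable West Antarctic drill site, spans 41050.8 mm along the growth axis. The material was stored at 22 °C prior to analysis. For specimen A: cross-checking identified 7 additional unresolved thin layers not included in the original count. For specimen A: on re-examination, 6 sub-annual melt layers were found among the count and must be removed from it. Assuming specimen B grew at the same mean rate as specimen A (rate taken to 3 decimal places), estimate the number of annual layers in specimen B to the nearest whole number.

67296 annual layers

Specimen A: true annual layer count = 36242 − 6 + 7 = 36243.
A: Extension rate ≈ 22122.3 / 36243 = 0.610 mm/year.
Specimen B: 41050.8 mm / 0.610 mm per year = 67296.39 years ≈ 67296 annual layers.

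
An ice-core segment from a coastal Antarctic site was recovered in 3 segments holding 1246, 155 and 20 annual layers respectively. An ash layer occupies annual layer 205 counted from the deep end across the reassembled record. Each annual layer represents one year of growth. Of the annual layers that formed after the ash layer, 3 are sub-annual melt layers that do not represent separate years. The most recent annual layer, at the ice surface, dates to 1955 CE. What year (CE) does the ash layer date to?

742 CE

Total annual layers = 1246 + 155 + 20 = 1421.
Between annual layer 205 and the ice surface there are 1421 − 205 = 1216 annual layers.
Removing the 3 false annual layers leaves 1216 − 3 = 1213 true annual layers beyond the ash layer.
1955 − 1213 = 742 CE.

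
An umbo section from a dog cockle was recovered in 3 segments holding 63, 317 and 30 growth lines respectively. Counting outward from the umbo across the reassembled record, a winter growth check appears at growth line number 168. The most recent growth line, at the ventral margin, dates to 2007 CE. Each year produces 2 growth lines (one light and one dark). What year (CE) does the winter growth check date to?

1886 CE

Total growth lines = 63 + 317 + 30 = 410.
The winter growth check sits at growth line 168 from the umbo, so 410 − 168 = 242 growth lines formed after it.
242 growth lines at 2 per year is 242 / 2 = 121 years.
The growth line at the ventral margin is 2007 CE, so the winter growth check dates to 2007 − 121 = 1886 CE.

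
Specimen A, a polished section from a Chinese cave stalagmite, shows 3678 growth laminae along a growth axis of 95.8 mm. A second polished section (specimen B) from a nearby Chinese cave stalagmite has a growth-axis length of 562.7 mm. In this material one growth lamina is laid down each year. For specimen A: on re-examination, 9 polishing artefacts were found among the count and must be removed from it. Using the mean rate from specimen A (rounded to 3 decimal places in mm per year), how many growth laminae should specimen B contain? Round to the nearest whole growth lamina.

Specimen A: after corrections the count is 3678 − 9 = 3669 growth laminae.
A: Mean rate = 95.8 mm / 3669 years ≈ 0.026 mm/yr.
Specimen B: 562.7 mm / 0.026 mm per year = 21642.31 years ≈ 21642 growth laminae.

21642 growth laminae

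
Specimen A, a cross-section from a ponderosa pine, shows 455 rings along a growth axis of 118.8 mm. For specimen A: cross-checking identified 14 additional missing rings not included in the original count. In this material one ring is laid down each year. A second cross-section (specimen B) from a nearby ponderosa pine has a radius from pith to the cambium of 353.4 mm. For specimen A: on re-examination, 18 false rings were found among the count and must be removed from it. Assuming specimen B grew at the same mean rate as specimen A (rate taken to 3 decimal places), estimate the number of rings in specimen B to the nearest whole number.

Specimen A: correcting the raw count gives 455 − 18 + 14 = 451 true rings.
A: Mean rate = 118.8 mm / 451 years ≈ 0.263 mm/year.
Specimen B: 353.4 mm / 0.263 mm per year = 1343.73 years ≈ 1344 rings.

1344 rings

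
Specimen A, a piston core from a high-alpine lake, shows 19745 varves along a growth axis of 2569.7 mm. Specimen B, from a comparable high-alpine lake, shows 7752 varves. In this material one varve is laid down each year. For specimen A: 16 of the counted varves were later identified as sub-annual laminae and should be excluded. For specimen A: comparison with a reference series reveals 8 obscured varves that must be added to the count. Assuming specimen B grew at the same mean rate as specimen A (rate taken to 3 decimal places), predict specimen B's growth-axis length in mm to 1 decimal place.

Specimen A: adjusted count: 19745 − 16 + 8 = 19737 varves.
A: Extension rate ≈ 2569.7 / 19737 = 0.130 mm per year.
For B, 0.130 mm/year × 7752 years = 1007.8 mm.

1007.8 mm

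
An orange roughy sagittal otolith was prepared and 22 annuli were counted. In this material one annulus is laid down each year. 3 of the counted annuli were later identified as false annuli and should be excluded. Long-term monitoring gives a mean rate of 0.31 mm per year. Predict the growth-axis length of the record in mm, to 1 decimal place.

After corrections the count is 22 − 3 = 19 annuli.
Length ≈ 0.31 × 19 = 5.9 mm.

5.9 mm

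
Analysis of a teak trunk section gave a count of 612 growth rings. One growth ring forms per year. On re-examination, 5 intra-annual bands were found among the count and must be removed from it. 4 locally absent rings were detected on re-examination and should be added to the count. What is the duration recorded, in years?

After corrections the count is 612 − 5 + 4 = 611 growth rings.
At one growth ring per year, that is 611 years.

611 yr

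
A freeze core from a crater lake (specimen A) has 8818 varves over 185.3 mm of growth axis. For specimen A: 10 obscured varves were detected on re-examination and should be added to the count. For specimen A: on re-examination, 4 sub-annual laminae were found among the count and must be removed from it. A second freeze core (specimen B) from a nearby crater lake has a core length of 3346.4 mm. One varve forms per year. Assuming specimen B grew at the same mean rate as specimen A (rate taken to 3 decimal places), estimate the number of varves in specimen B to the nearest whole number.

Specimen A: after corrections the count is 8818 − 4 + 10 = 8824 varves.
A: Extension rate ≈ 185.3 / 8824 = 0.021 mm per year.
For B, 3346.4 / 0.021 = 159352.38 years ≈ 159352 varves.

159352 varves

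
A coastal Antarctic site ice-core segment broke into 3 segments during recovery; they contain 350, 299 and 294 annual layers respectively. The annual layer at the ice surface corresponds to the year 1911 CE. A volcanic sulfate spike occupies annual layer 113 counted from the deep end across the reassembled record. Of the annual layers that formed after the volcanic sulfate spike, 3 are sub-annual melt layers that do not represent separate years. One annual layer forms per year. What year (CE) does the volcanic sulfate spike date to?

Total annual layers = 350 + 299 + 294 = 943.
The volcanic sulfate spike sits at annual layer 113 from the deep end, so 943 − 113 = 830 annual layers formed after it.
830 − 3 false = 827 true annual layers after the volcanic sulfate spike.
Counting back 827 years from 1911 CE places the volcanic sulfate spike in 1911 − 827 = 1084 CE.

1084 CE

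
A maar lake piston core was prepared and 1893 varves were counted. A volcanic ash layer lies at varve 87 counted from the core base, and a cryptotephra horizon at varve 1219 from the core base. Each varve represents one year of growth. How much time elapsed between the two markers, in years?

The two markers are separated by 1219 − 87 = 1132 varves.
At one varve per year, 1132 years elapsed between them.

1132 years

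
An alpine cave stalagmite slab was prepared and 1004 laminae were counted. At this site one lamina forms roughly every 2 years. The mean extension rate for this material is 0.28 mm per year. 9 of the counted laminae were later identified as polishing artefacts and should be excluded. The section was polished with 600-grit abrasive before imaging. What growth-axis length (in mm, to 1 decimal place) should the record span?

557.2 mm

After corrections the count is 1004 − 9 = 995 laminae.
At 2 years per lamina, 995 × 2 = 1990 years.
Length ≈ 0.28 × 1990 = 557.2 mm.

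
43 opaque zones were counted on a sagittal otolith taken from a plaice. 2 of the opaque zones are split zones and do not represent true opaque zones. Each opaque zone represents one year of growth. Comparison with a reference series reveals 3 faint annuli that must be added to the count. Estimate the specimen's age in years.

44 years

True opaque zone count = 43 − 2 + 3 = 44.
With a one-to-one opaque zone periodicity this is 44 years.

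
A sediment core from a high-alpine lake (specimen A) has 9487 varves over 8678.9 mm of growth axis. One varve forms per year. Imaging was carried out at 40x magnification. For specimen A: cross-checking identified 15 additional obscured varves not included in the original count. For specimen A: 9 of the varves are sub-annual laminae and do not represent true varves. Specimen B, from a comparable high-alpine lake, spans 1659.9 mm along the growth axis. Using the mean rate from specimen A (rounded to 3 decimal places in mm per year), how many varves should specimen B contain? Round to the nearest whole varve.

1816 varves

Specimen A: correcting the raw count gives 9487 − 9 + 15 = 9493 true varves.
A: Mean rate = 8678.9 mm / 9493 years ≈ 0.914 mm/year.
B spans 1659.9 / 0.914 = 1816.08 years ≈ 1816 varves.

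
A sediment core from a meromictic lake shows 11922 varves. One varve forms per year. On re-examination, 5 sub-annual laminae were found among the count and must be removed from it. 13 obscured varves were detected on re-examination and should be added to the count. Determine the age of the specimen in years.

11930 yr

After corrections the count is 11922 − 5 + 13 = 11930 varves.
With a one-to-one varve periodicity this is 11930 years.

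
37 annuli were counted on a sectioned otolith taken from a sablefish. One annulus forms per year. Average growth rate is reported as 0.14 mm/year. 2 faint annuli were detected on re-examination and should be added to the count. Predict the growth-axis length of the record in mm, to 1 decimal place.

5.5 mm

After corrections the count is 37 + 2 = 39 annuli.
39 years at 0.14 mm/year gives 0.14 × 39 = 5.5 mm.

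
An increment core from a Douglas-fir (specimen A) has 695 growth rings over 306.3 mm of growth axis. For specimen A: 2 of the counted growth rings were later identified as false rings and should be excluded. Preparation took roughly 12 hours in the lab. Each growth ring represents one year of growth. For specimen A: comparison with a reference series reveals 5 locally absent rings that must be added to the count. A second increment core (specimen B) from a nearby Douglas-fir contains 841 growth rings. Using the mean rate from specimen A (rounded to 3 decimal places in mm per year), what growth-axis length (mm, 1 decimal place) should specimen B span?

369.2 mm

Specimen A: after corrections the count is 695 − 2 + 5 = 698 growth rings.
A: Mean rate = 306.3 mm / 698 years ≈ 0.439 mm/year.
Length of B = 0.439 × 841 = 369.2 mm.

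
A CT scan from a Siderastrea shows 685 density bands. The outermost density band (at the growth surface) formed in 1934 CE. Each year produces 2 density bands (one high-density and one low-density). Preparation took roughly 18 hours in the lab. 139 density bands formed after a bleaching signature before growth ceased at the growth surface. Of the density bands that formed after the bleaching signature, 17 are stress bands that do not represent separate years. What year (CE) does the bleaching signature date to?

There are 139 density bands younger than the bleaching signature.
139 − 17 false = 122 true density bands after the bleaching signature.
122 density bands at 2 per year is 122 / 2 = 61 years.
1934 − 61 = 1873 CE.

1873 CE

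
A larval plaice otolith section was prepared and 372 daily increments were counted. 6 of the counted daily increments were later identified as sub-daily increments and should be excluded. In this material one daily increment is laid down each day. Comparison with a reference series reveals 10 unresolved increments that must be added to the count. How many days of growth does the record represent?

376 d

Correcting the raw count gives 372 − 6 + 10 = 376 true daily increments.
One daily increment per day makes the duration 376 days.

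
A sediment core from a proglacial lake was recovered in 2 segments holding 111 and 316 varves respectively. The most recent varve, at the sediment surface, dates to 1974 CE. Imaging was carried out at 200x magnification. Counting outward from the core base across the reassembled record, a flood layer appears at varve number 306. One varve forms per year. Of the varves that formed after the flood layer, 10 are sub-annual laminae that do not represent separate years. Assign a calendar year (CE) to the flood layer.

1863 CE

Total varves = 111 + 316 = 427.
Between varve 306 and the sediment surface there are 427 − 306 = 121 varves.
Removing the 10 false varves leaves 121 − 10 = 111 true varves beyond the flood layer.
1974 − 111 = 1863 CE.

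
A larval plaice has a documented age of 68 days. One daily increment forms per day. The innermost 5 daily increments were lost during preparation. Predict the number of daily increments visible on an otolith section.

63 daily increments

One daily increment per day gives 68 daily increments over 68 days.
Less the 5 uncaptured daily increments: 68 − 5 = 63.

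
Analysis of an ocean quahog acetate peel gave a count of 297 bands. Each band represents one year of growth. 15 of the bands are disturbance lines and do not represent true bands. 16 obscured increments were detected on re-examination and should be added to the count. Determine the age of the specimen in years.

298 years

After corrections the count is 297 − 15 + 16 = 298 bands.
At one band per year, that is 298 years.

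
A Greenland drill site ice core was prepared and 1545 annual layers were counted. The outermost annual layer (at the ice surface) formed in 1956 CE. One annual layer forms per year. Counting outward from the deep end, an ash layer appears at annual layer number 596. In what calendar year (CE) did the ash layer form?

1007 CE

The ash layer sits at annual layer 596 from the deep end, so 1545 − 596 = 949 annual layers formed after it.
Counting back 949 years from 1956 CE places the ash layer in 1956 − 949 = 1007 CE.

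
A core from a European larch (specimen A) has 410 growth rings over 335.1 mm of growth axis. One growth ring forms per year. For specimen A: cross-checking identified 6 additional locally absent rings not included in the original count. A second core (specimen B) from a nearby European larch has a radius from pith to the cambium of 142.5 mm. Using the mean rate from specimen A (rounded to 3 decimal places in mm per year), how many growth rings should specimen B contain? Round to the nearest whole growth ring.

Specimen A: correcting the raw count gives 410 + 6 = 416 true growth rings.
A: 335.1 mm over 416 years gives 335.1 / 416 ≈ 0.806 mm/yr.
B spans 142.5 / 0.806 = 176.80 years ≈ 177 growth rings.

177 growth rings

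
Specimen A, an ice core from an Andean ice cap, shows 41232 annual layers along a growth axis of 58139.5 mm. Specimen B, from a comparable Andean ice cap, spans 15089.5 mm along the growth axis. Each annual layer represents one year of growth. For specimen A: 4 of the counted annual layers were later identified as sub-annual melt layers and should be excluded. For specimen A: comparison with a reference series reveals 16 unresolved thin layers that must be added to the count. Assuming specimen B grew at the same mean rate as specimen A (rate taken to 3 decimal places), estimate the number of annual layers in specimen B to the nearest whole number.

10702 annual layers

Specimen A: adjusted count: 41232 − 4 + 16 = 41244 annual layers.
A: Extension rate ≈ 58139.5 / 41244 = 1.410 mm/year.
Specimen B: 15089.5 mm / 1.410 mm per year = 10701.77 years ≈ 10702 annual layers.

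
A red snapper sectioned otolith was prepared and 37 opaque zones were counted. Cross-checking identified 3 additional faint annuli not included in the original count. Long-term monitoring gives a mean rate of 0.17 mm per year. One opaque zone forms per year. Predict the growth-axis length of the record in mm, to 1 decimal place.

6.8 mm

Correcting the raw count gives 37 + 3 = 40 true opaque zones.
Predicted length = 0.17 mm/year × 40 years = 6.8 mm.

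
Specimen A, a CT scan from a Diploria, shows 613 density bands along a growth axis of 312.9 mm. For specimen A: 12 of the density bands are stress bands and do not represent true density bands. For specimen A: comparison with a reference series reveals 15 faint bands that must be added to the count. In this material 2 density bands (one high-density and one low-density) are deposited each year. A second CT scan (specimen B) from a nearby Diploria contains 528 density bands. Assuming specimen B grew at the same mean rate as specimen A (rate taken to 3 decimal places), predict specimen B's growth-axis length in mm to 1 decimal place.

Specimen A: true density band count = 613 − 12 + 15 = 616.
Specimen A: 616 density bands at 2 per year is 616 / 2 = 308 years.
A: Extension rate ≈ 312.9 / 308 = 1.016 mm/year.
Specimen B: with 2 density bands per year, 528 / 2 = 264 years. B's length ≈ 1.016 × 264 = 268.2 mm.

268.2 mm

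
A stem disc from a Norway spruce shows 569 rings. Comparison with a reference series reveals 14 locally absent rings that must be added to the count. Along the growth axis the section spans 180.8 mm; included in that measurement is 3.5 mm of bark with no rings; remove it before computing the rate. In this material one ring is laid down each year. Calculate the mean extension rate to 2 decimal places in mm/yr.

After corrections the count is 569 + 14 = 583 rings.
Removing the 3.5 mm offcut leaves 180.8 − 3.5 = 177.3 mm.
Extension rate ≈ 177.3 / 583 = 0.30 mm/yr.

0.30 mm/yr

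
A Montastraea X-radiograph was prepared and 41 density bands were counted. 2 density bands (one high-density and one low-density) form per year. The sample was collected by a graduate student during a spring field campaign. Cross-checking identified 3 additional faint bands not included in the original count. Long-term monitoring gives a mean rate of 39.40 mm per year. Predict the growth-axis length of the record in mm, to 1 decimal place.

After corrections the count is 41 + 3 = 44 density bands.
With 2 density bands per year, 44 / 2 = 22 years.
Length ≈ 39.40 × 22 = 866.8 mm.

866.8 mm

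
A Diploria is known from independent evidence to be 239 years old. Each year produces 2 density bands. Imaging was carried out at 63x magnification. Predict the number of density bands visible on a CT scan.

Expected density bands: 239 × 2 = 478.
So 478 density bands should be present.

478 density bands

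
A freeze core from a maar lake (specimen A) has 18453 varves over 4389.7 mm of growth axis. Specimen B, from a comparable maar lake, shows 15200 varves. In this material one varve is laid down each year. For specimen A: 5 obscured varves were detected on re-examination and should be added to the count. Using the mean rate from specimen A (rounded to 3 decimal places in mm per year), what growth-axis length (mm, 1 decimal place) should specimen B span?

Specimen A: true varve count = 18453 + 5 = 18458.
A: 4389.7 mm over 18458 years gives 4389.7 / 18458 ≈ 0.238 mm/yr.
Length of B = 0.238 × 15200 = 3617.6 mm.

3617.6 mm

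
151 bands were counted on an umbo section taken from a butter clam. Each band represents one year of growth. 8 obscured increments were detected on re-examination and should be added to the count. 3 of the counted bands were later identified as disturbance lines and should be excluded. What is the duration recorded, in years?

Correcting the raw count gives 151 − 3 + 8 = 156 true bands.
At one band per year, that is 156 years.

156 yr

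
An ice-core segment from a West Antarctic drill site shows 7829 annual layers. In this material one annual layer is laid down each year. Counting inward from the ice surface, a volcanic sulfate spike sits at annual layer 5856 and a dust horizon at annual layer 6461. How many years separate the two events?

The two markers are separated by 6461 − 5856 = 605 annual layers.
At one annual layer per year, 605 years elapsed between them.

605 years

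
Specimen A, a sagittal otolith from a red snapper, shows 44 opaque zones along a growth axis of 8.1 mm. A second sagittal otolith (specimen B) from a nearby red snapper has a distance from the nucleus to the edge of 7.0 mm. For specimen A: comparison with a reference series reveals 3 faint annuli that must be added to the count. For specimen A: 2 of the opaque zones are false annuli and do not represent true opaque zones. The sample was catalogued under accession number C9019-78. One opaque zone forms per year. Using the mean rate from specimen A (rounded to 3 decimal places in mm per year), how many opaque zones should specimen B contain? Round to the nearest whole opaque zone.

Specimen A: adjusted count: 44 − 2 + 3 = 45 opaque zones.
A: 8.1 mm over 45 years gives 8.1 / 45 ≈ 0.180 mm/yr.
Specimen B: 7.0 mm / 0.180 mm per year = 38.89 years ≈ 39 opaque zones.

39 opaque zones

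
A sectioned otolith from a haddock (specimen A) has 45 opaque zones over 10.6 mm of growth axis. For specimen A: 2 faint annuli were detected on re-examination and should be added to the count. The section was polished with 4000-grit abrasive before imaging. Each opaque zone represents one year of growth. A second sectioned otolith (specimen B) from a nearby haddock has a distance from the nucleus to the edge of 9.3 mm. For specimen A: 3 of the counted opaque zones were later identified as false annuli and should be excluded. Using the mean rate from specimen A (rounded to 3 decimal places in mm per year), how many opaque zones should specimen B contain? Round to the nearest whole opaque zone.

39 opaque zones

Specimen A: after corrections the count is 45 − 3 + 2 = 44 opaque zones.
A: Extension rate ≈ 10.6 / 44 = 0.241 mm/year.
B spans 9.3 / 0.241 = 38.59 years ≈ 39 opaque zones.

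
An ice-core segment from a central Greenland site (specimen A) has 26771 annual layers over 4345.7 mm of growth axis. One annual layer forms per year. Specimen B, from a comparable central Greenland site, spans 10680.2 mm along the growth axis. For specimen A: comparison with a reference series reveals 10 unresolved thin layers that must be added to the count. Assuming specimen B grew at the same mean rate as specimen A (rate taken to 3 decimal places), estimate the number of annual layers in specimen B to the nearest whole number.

Specimen A: after corrections the count is 26771 + 10 = 26781 annual layers.
A: Mean rate = 4345.7 mm / 26781 years ≈ 0.162 mm/yr.
Specimen B: 10680.2 mm / 0.162 mm per year = 65927.16 years ≈ 65927 annual layers.

65927 annual layers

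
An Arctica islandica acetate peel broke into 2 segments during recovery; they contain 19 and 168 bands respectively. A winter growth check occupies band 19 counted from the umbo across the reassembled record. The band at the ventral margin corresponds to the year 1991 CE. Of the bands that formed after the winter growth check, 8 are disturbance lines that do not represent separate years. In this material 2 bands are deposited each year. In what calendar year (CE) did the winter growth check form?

1911 CE

Total bands = 19 + 168 = 187.
Between band 19 and the ventral margin there are 187 − 19 = 168 bands.
168 − 8 false = 160 true bands after the winter growth check.
Dividing by 2 bands per year: 160 / 2 = 80 years.
Counting back 80 years from 1991 CE places the winter growth check in 1991 − 80 = 1911 CE.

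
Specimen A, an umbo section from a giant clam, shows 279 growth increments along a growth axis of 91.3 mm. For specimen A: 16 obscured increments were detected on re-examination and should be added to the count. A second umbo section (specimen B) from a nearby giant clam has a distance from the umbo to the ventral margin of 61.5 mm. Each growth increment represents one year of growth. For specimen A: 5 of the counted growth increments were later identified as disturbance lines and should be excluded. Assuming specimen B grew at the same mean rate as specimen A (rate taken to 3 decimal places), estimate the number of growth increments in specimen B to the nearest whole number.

Specimen A: after corrections the count is 279 − 5 + 16 = 290 growth increments.
A: Mean rate = 91.3 mm / 290 years ≈ 0.315 mm/yr.
Specimen B: 61.5 mm / 0.315 mm per year = 195.24 years ≈ 195 growth increments.

195 growth increments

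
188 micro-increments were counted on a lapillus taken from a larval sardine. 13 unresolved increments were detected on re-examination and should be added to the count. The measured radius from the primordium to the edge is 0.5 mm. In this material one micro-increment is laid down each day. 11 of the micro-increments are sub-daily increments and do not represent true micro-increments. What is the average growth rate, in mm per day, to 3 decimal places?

Adjusted count: 188 − 11 + 13 = 190 micro-increments.
Mean rate = 0.5 mm / 190 days ≈ 0.003 mm per day.

0.003 mm per day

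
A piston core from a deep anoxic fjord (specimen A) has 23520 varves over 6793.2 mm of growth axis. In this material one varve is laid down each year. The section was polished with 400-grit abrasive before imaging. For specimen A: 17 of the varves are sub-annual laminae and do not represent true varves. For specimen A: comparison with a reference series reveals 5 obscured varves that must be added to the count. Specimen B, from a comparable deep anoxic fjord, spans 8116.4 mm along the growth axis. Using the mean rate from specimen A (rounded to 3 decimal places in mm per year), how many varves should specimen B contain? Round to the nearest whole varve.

28084 varves

Specimen A: correcting the raw count gives 23520 − 17 + 5 = 23508 true varves.
A: Mean rate = 6793.2 mm / 23508 years ≈ 0.289 mm per year.
Specimen B: 8116.4 mm / 0.289 mm per year = 28084.43 years ≈ 28084 varves.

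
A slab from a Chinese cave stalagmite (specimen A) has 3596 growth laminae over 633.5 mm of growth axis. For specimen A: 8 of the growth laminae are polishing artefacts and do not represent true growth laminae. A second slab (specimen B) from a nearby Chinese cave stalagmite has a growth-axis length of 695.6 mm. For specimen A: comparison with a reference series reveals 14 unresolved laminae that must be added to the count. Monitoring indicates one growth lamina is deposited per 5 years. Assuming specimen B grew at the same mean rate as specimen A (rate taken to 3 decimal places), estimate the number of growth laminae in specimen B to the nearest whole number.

3975 growth laminae

Specimen A: true growth lamina count = 3596 − 8 + 14 = 3602.
Specimen A: at 5 years per growth lamina, 3602 × 5 = 18010 years.
A: 633.5 mm over 18010 years gives 633.5 / 18010 ≈ 0.035 mm per year.
Specimen B: 695.6 mm / 0.035 mm per year = 19874.29 years; at 5 years per growth lamina that is 19874.29 / 5 ≈ 3975 growth laminae.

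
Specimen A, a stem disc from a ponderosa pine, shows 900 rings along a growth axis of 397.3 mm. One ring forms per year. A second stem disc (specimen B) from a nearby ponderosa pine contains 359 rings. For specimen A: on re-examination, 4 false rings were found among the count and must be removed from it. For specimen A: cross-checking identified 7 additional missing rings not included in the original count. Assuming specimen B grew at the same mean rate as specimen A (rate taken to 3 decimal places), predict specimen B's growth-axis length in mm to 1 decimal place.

Specimen A: adjusted count: 900 − 4 + 7 = 903 rings.
A: 397.3 mm over 903 years gives 397.3 / 903 ≈ 0.440 mm/yr.
B's length ≈ 0.440 × 359 = 158.0 mm.

158.0 mm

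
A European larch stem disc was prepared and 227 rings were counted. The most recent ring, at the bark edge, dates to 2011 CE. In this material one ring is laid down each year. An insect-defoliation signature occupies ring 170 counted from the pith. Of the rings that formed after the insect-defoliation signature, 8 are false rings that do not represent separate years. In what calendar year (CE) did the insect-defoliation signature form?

The insect-defoliation signature sits at ring 170 from the pith, so 227 − 170 = 57 rings formed after it.
Removing the 8 false rings leaves 57 − 8 = 49 true rings beyond the insect-defoliation signature.
2011 − 49 = 1962 CE.

1962 CE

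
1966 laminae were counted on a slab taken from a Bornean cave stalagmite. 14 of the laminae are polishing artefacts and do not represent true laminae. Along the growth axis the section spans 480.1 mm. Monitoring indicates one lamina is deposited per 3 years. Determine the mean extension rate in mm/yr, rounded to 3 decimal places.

0.082 mm/yr

After corrections the count is 1966 − 14 = 1952 laminae.
Multiplying by 3 years per lamina: 1952 × 3 = 5856 years.
480.1 mm over 5856 years gives 480.1 / 5856 ≈ 0.082 mm/yr.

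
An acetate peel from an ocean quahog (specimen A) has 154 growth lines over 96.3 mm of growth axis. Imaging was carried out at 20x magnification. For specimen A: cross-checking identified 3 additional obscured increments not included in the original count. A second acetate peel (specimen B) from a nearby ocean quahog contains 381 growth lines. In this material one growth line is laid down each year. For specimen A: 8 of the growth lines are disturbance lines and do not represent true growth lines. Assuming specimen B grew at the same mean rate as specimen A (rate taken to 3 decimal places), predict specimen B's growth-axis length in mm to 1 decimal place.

Specimen A: adjusted count: 154 − 8 + 3 = 149 growth lines.
A: 96.3 mm over 149 years gives 96.3 / 149 ≈ 0.646 mm/yr.
B's length ≈ 0.646 × 381 = 246.1 mm.

246.1 mm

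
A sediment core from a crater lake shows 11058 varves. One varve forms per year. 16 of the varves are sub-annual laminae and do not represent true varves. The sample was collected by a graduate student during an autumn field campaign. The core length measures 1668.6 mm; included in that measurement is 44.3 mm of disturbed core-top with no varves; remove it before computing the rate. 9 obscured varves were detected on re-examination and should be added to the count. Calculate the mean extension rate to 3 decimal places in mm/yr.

After corrections the count is 11058 − 16 + 9 = 11051 varves.
Net length = 1668.6 − 44.3 = 1624.3 mm.
1624.3 mm over 11051 years gives 1624.3 / 11051 ≈ 0.147 mm/yr.

0.147 mm/yr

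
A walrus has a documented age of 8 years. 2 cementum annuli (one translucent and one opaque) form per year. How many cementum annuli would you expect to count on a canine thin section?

16 cementum annuli

8 years at 2 cementum annuli per year gives 8 × 2 = 16 cementum annuli.
So 16 cementum annuli should be present.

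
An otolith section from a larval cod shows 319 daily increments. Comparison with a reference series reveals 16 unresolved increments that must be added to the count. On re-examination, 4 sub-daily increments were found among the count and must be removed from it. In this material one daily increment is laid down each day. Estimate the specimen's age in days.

331 days

After corrections the count is 319 − 4 + 16 = 331 daily increments.
At one daily increment per day, that is 331 days.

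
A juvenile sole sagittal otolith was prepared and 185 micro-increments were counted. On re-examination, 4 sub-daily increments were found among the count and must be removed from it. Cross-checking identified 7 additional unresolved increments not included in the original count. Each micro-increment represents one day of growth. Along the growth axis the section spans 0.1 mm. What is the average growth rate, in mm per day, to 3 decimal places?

Adjusted count: 185 − 4 + 7 = 188 micro-increments.
Extension rate ≈ 0.1 / 188 = 0.001 mm per day.

0.001 mm per day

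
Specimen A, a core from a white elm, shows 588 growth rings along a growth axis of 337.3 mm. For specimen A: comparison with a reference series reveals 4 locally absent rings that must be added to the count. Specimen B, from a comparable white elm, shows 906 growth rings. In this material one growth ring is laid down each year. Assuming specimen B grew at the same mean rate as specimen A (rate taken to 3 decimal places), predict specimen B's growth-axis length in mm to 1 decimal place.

516.4 mm

Specimen A: correcting the raw count gives 588 + 4 = 592 true growth rings.
A: Mean rate = 337.3 mm / 592 years ≈ 0.570 mm/year.
Length of B = 0.570 × 906 = 516.4 mm.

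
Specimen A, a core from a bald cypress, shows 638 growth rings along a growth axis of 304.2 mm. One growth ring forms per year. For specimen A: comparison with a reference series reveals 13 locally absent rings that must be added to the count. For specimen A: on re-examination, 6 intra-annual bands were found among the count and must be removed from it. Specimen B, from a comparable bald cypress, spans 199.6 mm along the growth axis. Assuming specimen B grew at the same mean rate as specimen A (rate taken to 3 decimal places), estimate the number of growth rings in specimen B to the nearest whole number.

423 growth rings

Specimen A: adjusted count: 638 − 6 + 13 = 645 growth rings.
A: 304.2 mm over 645 years gives 304.2 / 645 ≈ 0.472 mm/yr.
B spans 199.6 / 0.472 = 422.88 years ≈ 423 growth rings.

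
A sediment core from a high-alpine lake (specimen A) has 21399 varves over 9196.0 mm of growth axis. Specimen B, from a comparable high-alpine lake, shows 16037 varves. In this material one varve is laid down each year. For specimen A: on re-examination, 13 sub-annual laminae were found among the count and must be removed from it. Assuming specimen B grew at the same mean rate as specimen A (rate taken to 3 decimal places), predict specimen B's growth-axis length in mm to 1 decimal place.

6895.9 mm

Specimen A: adjusted count: 21399 − 13 = 21386 varves.
A: Mean rate = 9196.0 mm / 21386 years ≈ 0.430 mm/year.
Length of B = 0.430 × 16037 = 6895.9 mm.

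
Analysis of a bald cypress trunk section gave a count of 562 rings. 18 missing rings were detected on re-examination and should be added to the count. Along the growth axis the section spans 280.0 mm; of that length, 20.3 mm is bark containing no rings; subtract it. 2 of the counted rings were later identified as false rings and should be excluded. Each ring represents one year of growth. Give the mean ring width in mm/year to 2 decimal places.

Adjusted count: 562 − 2 + 18 = 578 rings.
Net length = 280.0 − 20.3 = 259.7 mm.
259.7 mm over 578 years gives 259.7 / 578 ≈ 0.45 mm/year.

0.45 mm/year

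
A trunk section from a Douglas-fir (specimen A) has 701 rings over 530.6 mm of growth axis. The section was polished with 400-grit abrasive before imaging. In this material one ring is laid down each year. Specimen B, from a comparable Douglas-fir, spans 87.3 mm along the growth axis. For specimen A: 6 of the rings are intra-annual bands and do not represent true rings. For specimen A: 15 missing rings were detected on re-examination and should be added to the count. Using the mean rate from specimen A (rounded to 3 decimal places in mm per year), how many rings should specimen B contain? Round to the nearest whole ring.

Specimen A: after corrections the count is 701 − 6 + 15 = 710 rings.
A: 530.6 mm over 710 years gives 530.6 / 710 ≈ 0.747 mm/yr.
For B, 87.3 / 0.747 = 116.87 years ≈ 117 rings.

117 rings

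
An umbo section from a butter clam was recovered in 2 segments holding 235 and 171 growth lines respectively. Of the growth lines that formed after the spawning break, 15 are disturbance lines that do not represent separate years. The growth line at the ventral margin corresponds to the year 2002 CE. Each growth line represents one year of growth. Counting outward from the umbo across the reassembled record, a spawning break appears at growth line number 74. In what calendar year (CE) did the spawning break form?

1685 CE

Total growth lines = 235 + 171 = 406.
The spawning break sits at growth line 74 from the umbo, so 406 − 74 = 332 growth lines formed after it.
Removing the 15 false growth lines leaves 332 − 15 = 317 true growth lines beyond the spawning break.
The growth line at the ventral margin is 2002 CE, so the spawning break dates to 2002 − 317 = 1685 CE.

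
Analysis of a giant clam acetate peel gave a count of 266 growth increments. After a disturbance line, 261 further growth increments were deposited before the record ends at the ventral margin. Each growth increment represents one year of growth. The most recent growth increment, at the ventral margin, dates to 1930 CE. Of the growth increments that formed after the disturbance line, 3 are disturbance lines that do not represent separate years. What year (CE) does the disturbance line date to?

261 growth increments formed after the disturbance line.
Removing the 3 false growth increments leaves 261 − 3 = 258 true growth increments beyond the disturbance line.
Counting back 258 years from 1930 CE places the disturbance line in 1930 − 258 = 1672 CE.

1672 CE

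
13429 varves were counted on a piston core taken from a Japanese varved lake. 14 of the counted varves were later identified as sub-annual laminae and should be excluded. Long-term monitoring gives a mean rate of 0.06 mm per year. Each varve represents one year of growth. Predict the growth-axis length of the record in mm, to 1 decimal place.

804.9 mm

After corrections the count is 13429 − 14 = 13415 varves.
13415 years at 0.06 mm/year gives 0.06 × 13415 = 804.9 mm.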